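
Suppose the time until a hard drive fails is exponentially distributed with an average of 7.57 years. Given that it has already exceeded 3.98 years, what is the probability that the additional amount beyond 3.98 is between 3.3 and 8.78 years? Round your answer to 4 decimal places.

The rate is λ = 1/7.57 = 0.1321 per year.
Memoryless: the residual past 3.98 is again Exp(λ).
P(3.3 < residual < 8.78) = e^(−λ·3.3) − e^(−λ·8.78) = 0.64666 − 0.31354 ≈ 0.3331.

0.3331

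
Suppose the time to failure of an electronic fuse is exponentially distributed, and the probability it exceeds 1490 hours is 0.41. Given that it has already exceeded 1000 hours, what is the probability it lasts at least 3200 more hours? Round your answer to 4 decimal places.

0.1474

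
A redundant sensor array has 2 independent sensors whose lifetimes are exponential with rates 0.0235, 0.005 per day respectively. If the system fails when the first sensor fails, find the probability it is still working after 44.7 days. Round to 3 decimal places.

The time to first failure is exponential with rate Σλ = 0.0235 + 0.005 = 0.0285.
P(min > 44.7) = e^(−0.0285·44.7) = e^(−1.274) ≈ 0.280.

0.280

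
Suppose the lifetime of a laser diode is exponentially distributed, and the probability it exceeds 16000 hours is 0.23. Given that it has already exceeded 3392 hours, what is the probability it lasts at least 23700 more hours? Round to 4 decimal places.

0.1134

From e^(−λ·16000) = 0.23, λ = −ln(0.23)/16000 = 0.0000918547.
Memoryless: P(X > 3392+23700 | X > 3392) = P(X > 23700) = e^(−0.0000918547·23700) ≈ 0.1134.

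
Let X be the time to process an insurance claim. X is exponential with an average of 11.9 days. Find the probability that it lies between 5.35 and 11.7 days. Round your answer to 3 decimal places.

0.264

The rate is λ = 1/11.9 = 0.0840336 per day.
P(5.35 < X < 11.7) = e^(−λ·5.35) − e^(−λ·11.7) = 0.63790 − 0.37411 ≈ 0.264.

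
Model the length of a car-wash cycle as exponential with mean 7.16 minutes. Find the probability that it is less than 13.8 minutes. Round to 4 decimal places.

The rate is λ = 1/7.16 = 0.139665 per minute.
P(X ≤ 13.8) = 1 − e^(−λ·13.8) = 1 − e^(−1.9274) ≈ 0.8545.

0.8545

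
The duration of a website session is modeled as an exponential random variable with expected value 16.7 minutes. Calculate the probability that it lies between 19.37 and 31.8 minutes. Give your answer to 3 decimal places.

The rate is λ = 1/16.7 = 0.0598802 per minute.
P(19.37 < X < 31.8) = e^(−λ·19.37) − e^(−λ·31.8) = 0.31352 − 0.14894 ≈ 0.165.

0.165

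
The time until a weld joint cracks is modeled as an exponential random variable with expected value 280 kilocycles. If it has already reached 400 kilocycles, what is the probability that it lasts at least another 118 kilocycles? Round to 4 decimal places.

The rate is λ = 1/280 = 0.00357143 per kilocycle.
P(X > s+t | X > s) = e^(−λ(s+t))/e^(−λs) = e^(−λt), independent of s = 400.
P(X > 118) = e^(−0.42143) ≈ 0.6561.

0.6561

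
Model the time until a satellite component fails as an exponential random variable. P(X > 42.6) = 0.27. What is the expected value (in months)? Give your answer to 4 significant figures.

32.54

e^(−λ·42.6) = 0.27 ⇒ λ = −ln(0.27)/42.6 = 0.0307355.
Mean = 1/λ = 32.5356 months.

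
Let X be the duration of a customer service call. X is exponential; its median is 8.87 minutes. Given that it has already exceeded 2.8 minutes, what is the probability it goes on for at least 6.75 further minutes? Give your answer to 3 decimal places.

For an exponential, median = ln(2)/λ, so λ = ln 2 / 8.87 = 0.0781451 per minute.
By the memoryless property, P(X > 2.8+6.75 | X > 2.8) = P(X > 6.75).
P(X > 6.75) = e^(−0.52748) ≈ 0.590.

0.590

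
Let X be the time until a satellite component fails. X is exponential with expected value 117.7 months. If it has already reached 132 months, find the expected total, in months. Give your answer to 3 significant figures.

The rate is λ = 1/117.7 = 0.00849618 per month.
By memorylessness, E[X | X > 132] = 132 + 1/λ = 132 + 117.7 = 249.7 months.

250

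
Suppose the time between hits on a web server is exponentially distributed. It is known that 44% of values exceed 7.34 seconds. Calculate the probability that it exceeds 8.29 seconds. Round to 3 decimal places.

e^(−λ·7.34) = 0.44 ⇒ λ = −ln(0.44)/7.34 = 0.11185.
P(X > 8.29) = e^(−0.11185·8.29) = e^(−0.92724) ≈ 0.396.

0.396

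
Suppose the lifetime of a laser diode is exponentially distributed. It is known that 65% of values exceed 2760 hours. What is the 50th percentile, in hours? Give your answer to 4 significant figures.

4441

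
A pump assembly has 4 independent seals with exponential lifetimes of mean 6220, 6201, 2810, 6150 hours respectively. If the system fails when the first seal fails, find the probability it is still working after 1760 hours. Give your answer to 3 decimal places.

0.228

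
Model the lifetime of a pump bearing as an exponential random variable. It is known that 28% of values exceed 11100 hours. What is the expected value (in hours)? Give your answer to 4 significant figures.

8720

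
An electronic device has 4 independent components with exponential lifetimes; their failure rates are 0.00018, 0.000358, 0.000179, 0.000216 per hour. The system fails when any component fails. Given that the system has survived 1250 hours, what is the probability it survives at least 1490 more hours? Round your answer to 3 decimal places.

Time to first failure ~ Exp(Σλ) with Σλ = 0.000933.
By memorylessness, P(T > 1250+1490 | T > 1250) = P(T > 1490) = e^(−0.000933·1490) ≈ 0.249.

0.249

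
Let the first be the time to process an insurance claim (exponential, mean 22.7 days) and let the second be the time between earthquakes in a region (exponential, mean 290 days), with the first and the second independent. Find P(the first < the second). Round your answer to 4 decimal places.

λ_1 = 1/22.7 = 0.0440529, λ_2 = 1/290 = 0.00344828.
For independent exponentials, P(the first < the second) = λ_1/(λ_1+λ_2) = 0.0440529/0.0475011 ≈ 0.9274.

0.9274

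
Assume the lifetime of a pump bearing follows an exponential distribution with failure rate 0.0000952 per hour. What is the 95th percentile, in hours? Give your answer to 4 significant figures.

31470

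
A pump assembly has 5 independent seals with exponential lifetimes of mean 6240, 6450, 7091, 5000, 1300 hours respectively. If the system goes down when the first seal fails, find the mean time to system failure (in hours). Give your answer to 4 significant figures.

The first failure time is exponential with rate Σλ_i = 1/6240 + 1/6450 + 1/7091 + 1/5000 + 1/1300 = 0.00142555 per hour.
E[min] = 1/Σλ = 1/0.00142555 = 701.484 hours.

701.5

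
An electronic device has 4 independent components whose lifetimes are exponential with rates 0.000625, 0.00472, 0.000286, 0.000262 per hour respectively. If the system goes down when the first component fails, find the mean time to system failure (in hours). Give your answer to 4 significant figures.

The time to first failure is exponential with rate Σλ = 0.000625 + 0.00472 + 0.000286 + 0.000262 = 0.005893.
E[min] = 1/Σλ = 1/0.005893 = 169.693 hours.

169.7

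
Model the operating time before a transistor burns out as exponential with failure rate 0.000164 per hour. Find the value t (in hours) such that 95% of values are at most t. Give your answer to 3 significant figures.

18300

Set 1 − e^(−λt) = 0.95, so t = −ln(0.05)/λ = 2.9957/0.000164 ≈ 18266.7 hours.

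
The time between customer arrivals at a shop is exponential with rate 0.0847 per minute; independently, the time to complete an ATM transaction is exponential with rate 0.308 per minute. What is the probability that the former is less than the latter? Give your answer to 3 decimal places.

0.216

λ_1 = 0.0847, λ_2 = 0.308.
For independent exponentials, P(the former < the latter) = λ_1/(λ_1+λ_2) = 0.0847/0.3927 ≈ 0.216.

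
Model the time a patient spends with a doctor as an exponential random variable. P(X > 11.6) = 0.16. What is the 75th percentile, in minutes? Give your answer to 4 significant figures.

e^(−λ·11.6) = 0.16 ⇒ λ = −ln(0.16)/11.6 = 0.157981.
75th percentile: 1 − e^(−λt) = 0.75, t = −ln(0.25)/λ = 8.77506 minutes.

8.775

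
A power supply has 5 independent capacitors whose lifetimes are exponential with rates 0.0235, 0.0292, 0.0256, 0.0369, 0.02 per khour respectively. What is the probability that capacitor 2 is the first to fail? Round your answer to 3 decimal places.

The time to first failure is exponential with rate Σλ = 0.0235 + 0.0292 + 0.0256 + 0.0369 + 0.02 = 0.1352.
P(capacitor 2 first) = λ_2/Σλ = 0.0292/0.1352 ≈ 0.216.

0.216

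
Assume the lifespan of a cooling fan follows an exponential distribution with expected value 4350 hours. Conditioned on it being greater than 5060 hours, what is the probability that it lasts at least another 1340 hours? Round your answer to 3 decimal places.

The rate is λ = 1/4350 = 0.000229885 per hour.
The exponential is memoryless, so the remaining time is again Exp(λ): the condition X > 5060 is irrelevant.
P(X > 1340) = e^(−0.30805) ≈ 0.735.

0.735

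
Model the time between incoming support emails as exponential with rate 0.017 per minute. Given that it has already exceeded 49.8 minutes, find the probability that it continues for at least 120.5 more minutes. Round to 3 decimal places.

P(X > s+t | X > s) = e^(−λ(s+t))/e^(−λs) = e^(−λt), independent of s = 49.8.
P(X > 120.5) = e^(−2.0485) ≈ 0.129.

0.129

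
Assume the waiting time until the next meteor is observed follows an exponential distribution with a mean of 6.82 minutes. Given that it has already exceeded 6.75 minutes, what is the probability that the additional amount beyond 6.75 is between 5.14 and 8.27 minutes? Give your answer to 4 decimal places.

The rate is λ = 1/6.82 = 0.146628 per minute.
Memoryless: the residual past 6.75 is again Exp(λ).
P(5.14 < residual < 8.27) = e^(−λ·5.14) − e^(−λ·8.27) = 0.47064 − 0.29742 ≈ 0.1732.

0.1732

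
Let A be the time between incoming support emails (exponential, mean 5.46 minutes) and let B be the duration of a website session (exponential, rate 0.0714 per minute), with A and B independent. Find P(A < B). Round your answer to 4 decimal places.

0.7195

λ_1 = 1/5.46 = 0.18315, λ_2 = 0.0714.
For independent exponentials, P(A < B) = λ_1/(λ_1+λ_2) = 0.18315/0.25455 ≈ 0.7195.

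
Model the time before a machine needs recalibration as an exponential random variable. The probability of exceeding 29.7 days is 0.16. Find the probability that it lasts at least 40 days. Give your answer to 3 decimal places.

0.085

e^(−λ·29.7) = 0.16 ⇒ λ = −ln(0.16)/29.7 = 0.0617031.
P(X > 40) = e^(−0.0617031·40) = e^(−2.4681) ≈ 0.085.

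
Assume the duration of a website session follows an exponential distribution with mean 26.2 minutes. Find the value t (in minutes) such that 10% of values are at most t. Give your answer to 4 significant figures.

The rate is λ = 1/26.2 = 0.0381679 per minute.
Set 1 − e^(−λt) = 0.1, so t = −ln(0.9)/λ = 0.10536/0.0381679 ≈ 2.76045 minutes.

2.760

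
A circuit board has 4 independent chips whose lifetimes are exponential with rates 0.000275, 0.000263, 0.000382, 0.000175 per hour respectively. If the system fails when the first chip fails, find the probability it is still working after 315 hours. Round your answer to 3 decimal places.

0.708

The time to first failure is exponential with rate Σλ = 0.000275 + 0.000263 + 0.000382 + 0.000175 = 0.001095.
P(min > 315) = e^(−0.001095·315) = e^(−0.34493) ≈ 0.708.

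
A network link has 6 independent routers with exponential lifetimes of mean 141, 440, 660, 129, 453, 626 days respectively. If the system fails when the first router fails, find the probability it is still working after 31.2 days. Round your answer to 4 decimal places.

0.4966

The first failure time is exponential with rate Σλ_i = 1/141 + 1/440 + 1/660 + 1/129 + 1/453 + 1/626 = 0.022437 per day.
P(min > 31.2) = e^(−0.022437·31.2) = e^(−0.70003) ≈ 0.4966.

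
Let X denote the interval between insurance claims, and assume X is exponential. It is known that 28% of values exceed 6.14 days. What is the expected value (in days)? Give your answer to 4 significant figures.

4.823

e^(−λ·6.14) = 0.28 ⇒ λ = −ln(0.28)/6.14 = 0.207323.
Mean = 1/λ = 4.82338 days.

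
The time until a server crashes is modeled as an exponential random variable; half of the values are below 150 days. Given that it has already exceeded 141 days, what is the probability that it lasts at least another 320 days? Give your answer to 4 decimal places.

For an exponential, median = ln(2)/λ, so λ = ln 2 / 150 = 0.00462098 per day.
P(X > s+t | X > s) = e^(−λ(s+t))/e^(−λs) = e^(−λt), independent of s = 141.
P(X > 320) = e^(−1.4787) ≈ 0.2279.

0.2279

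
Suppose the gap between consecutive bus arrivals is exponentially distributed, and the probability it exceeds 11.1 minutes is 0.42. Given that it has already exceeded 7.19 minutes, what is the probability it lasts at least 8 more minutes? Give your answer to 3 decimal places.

From e^(−λ·11.1) = 0.42, λ = −ln(0.42)/11.1 = 0.0781532.
Memoryless: P(X > 7.19+8 | X > 7.19) = P(X > 8) = e^(−0.0781532·8) ≈ 0.535.

0.535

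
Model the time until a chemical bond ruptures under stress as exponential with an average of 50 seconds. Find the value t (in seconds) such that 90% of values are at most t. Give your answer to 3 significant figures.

The rate is λ = 1/50 = 0.02 per second.
Set 1 − e^(−λt) = 0.9, so t = −ln(0.1)/λ = 2.3026/0.02 ≈ 115.129 seconds.

115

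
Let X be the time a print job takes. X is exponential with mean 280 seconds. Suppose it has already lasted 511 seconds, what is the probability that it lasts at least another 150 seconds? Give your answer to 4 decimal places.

0.5853

The rate is λ = 1/280 = 0.00357143 per second.
By the memoryless property, P(X > 511+150 | X > 511) = P(X > 150).
P(X > 150) = e^(−0.53571) ≈ 0.5853.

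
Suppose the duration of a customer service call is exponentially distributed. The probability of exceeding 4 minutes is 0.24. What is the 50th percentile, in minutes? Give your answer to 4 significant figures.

1.943

e^(−λ·4) = 0.24 ⇒ λ = −ln(0.24)/4 = 0.356779.
50th percentile: 1 − e^(−λt) = 0.5, t = −ln(0.5)/λ = 1.94279 minutes.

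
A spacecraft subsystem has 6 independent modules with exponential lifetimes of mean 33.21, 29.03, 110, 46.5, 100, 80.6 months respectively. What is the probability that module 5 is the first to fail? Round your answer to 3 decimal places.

0.085

Rates: λ_i = 1/mean_i → 0.0301114, 0.0344471, 0.00909091, 0.0215054, 0.01, 0.0124069; Σλ = 0.117562.
P(module 5 first) = λ_5/Σλ = 0.01/0.117562 ≈ 0.085.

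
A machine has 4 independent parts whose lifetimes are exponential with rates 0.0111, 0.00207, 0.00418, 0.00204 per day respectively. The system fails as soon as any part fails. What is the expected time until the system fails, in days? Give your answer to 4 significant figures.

51.57

The time to first failure is exponential with rate Σλ = 0.0111 + 0.00207 + 0.00418 + 0.00204 = 0.01939.
E[min] = 1/Σλ = 1/0.01939 = 51.573 days.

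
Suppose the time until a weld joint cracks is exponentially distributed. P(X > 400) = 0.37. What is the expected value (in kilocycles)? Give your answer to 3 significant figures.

e^(−λ·400) = 0.37 ⇒ λ = −ln(0.37)/400 = 0.00248563.
Mean = 1/λ = 402.312 kilocycles.

402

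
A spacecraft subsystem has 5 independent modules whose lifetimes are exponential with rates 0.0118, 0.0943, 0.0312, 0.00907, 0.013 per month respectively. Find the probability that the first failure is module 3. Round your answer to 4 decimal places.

0.1958

The time to first failure is exponential with rate Σλ = 0.0118 + 0.0943 + 0.0312 + 0.00907 + 0.013 = 0.15937.
P(module 3 first) = λ_3/Σλ = 0.0312/0.15937 ≈ 0.1958.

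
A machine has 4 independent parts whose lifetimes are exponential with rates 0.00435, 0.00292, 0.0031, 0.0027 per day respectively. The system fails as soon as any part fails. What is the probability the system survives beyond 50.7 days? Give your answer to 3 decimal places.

0.515

The time to first failure is exponential with rate Σλ = 0.00435 + 0.00292 + 0.0031 + 0.0027 = 0.01307.
P(min > 50.7) = e^(−0.01307·50.7) = e^(−0.66265) ≈ 0.515.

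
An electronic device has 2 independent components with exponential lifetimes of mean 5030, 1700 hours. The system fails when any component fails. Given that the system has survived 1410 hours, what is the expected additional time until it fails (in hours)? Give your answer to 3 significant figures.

1270

First-failure rate Σλ = 1/5030 + 1/1700 = 0.000787042.
By memorylessness the expected residual is 1/Σλ = 1270.58 hours, regardless of the 1410 already elapsed.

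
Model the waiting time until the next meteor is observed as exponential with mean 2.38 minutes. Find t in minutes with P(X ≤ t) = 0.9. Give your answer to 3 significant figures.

5.48

The rate is λ = 1/2.38 = 0.420168 per minute.
Set 1 − e^(−λt) = 0.9, so t = −ln(0.1)/λ = 2.3026/0.420168 ≈ 5.48015 minutes.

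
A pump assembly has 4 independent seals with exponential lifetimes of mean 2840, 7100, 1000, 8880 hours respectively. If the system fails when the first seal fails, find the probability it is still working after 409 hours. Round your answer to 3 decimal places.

The first failure time is exponential with rate Σλ_i = 1/2840 + 1/7100 + 1/1000 + 1/8880 = 0.00160557 per hour.
P(min > 409) = e^(−0.00160557·409) = e^(−0.65668) ≈ 0.519.

0.519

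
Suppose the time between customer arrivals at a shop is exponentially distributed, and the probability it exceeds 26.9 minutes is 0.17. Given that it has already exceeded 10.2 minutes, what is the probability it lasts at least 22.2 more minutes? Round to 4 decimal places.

From e^(−λ·26.9) = 0.17, λ = −ln(0.17)/26.9 = 0.065872.
Memoryless: P(X > 10.2+22.2 | X > 10.2) = P(X > 22.2) = e^(−0.065872·22.2) ≈ 0.2317.

0.2317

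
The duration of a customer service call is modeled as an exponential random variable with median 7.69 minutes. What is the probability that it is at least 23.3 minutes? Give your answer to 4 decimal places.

For an exponential, median = ln(2)/λ, so λ = ln 2 / 7.69 = 0.0901362 per minute.
P(X > 23.3) = e^(−λ·23.3) = e^(−2.1002) ≈ 0.1224.

0.1224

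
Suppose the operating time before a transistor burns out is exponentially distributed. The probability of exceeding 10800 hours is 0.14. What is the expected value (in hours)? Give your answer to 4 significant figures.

5493

e^(−λ·10800) = 0.14 ⇒ λ = −ln(0.14)/10800 = 0.000182047.
Mean = 1/λ = 5493.07 hours.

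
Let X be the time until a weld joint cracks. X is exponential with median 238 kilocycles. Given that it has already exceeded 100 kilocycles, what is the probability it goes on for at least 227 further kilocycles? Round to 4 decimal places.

0.5163

For an exponential, median = ln(2)/λ, so λ = ln 2 / 238 = 0.00291238 per kilocycle.
The exponential is memoryless, so the remaining time is again Exp(λ): the condition X > 100 is irrelevant.
P(X > 227) = e^(−0.66111) ≈ 0.5163.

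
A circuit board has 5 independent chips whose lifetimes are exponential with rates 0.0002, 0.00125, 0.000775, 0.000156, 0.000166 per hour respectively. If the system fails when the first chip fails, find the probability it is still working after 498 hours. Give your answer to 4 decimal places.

0.2813

The time to first failure is exponential with rate Σλ = 0.0002 + 0.00125 + 0.000775 + 0.000156 + 0.000166 = 0.002547.
P(min > 498) = e^(−0.002547·498) = e^(−1.2684) ≈ 0.2813.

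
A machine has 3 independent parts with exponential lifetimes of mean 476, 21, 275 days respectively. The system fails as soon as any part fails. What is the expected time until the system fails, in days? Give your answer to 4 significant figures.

The first failure time is exponential with rate Σλ_i = 1/476 + 1/21 + 1/275 = 0.0533563 per day.
E[min] = 1/Σλ = 1/0.0533563 = 18.7419 days.

18.74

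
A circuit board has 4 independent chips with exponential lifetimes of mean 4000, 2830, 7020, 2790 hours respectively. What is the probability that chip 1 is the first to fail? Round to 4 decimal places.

0.2264

Rates: λ_i = 1/mean_i → 0.00025, 0.000353357, 0.00014245, 0.000358423; Σλ = 0.00110423.
P(chip 1 first) = λ_1/Σλ = 0.00025/0.00110423 ≈ 0.2264.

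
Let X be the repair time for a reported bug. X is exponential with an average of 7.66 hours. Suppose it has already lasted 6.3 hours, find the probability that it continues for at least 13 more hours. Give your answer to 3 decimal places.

0.183

The rate is λ = 1/7.66 = 0.130548 per hour.
The exponential is memoryless, so the remaining time is again Exp(λ): the condition X > 6.3 is irrelevant.
P(X > 13) = e^(−1.6971) ≈ 0.183.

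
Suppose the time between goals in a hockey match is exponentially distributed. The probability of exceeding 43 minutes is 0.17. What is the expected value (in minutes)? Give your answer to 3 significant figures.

24.3

e^(−λ·43) = 0.17 ⇒ λ = −ln(0.17)/43 = 0.0412083.
Mean = 1/λ = 24.267 minutes.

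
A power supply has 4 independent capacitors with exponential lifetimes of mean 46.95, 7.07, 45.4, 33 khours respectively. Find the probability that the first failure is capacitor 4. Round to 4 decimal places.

0.1409

Rates: λ_i = 1/mean_i → 0.0212993, 0.141443, 0.0220264, 0.030303; Σλ = 0.215071.
P(capacitor 4 first) = λ_4/Σλ = 0.030303/0.215071 ≈ 0.1409.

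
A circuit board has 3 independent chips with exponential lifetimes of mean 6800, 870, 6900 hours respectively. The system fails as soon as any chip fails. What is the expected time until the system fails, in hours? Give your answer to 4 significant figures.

The first failure time is exponential with rate Σλ_i = 1/6800 + 1/870 + 1/6900 = 0.00144141 per hour.
E[min] = 1/Σλ = 1/0.00144141 = 693.764 hours.

693.8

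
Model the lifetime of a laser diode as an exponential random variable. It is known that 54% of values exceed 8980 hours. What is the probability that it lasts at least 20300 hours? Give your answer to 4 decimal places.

0.2483

e^(−λ·8980) = 0.54 ⇒ λ = −ln(0.54)/8980 = 0.0000686176.
P(X > 20300) = e^(−0.0000686176·20300) = e^(−1.3929) ≈ 0.2483.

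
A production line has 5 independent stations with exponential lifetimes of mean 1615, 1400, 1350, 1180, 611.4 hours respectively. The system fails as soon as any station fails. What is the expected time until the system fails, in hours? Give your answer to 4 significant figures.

219.4

The first failure time is exponential with rate Σλ_i = 1/1615 + 1/1400 + 1/1350 + 1/1180 + 1/611.4 = 0.00455727 per hour.
E[min] = 1/Σλ = 1/0.00455727 = 219.43 hours.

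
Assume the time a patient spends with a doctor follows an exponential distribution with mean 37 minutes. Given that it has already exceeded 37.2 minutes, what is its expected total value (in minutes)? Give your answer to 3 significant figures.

74.2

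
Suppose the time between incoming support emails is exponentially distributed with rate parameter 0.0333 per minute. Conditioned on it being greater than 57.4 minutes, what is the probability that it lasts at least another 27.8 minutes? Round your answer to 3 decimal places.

0.396

P(X > s+t | X > s) = e^(−λ(s+t))/e^(−λs) = e^(−λt), independent of s = 57.4.
P(X > 27.8) = e^(−0.92574) ≈ 0.396.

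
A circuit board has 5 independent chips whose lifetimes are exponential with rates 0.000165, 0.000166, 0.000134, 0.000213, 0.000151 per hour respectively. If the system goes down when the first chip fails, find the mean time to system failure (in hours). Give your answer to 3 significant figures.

The time to first failure is exponential with rate Σλ = 0.000165 + 0.000166 + 0.000134 + 0.000213 + 0.000151 = 0.000829.
E[min] = 1/Σλ = 1/0.000829 = 1206.27 hours.

1210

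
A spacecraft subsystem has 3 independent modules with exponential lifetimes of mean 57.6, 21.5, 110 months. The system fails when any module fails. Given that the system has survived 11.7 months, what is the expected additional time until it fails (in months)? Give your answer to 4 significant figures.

13.71

First-failure rate Σλ = 1/57.6 + 1/21.5 + 1/110 = 0.0729636.
By memorylessness the expected residual is 1/Σλ = 13.7055 months, regardless of the 11.7 already elapsed.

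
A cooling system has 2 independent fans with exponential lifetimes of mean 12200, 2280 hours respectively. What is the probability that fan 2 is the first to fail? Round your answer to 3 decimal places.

Rates: λ_i = 1/mean_i → 0.0000819672, 0.000438596; Σλ = 0.000520564.
P(fan 2 first) = λ_2/Σλ = 0.000438596/0.000520564 ≈ 0.843.

0.843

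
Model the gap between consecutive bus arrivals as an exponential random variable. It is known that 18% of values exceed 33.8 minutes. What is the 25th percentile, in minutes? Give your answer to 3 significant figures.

5.67

e^(−λ·33.8) = 0.18 ⇒ λ = −ln(0.18)/33.8 = 0.0507337.
25th percentile: 1 − e^(−λt) = 0.25, t = −ln(0.75)/λ = 5.67044 minutes.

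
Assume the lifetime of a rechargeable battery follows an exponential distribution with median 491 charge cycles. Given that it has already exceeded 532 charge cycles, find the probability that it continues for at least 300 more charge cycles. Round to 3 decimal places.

0.655

For an exponential, median = ln(2)/λ, so λ = ln 2 / 491 = 0.00141171 per charge cycle.
P(X > s+t | X > s) = e^(−λ(s+t))/e^(−λs) = e^(−λt), independent of s = 532.
P(X > 300) = e^(−0.42351) ≈ 0.655.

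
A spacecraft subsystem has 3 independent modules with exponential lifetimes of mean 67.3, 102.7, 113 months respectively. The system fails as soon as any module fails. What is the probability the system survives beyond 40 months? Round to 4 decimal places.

0.2624

The first failure time is exponential with rate Σλ_i = 1/67.3 + 1/102.7 + 1/113 = 0.0334455 per month.
P(min > 40) = e^(−0.0334455·40) = e^(−1.3378) ≈ 0.2624.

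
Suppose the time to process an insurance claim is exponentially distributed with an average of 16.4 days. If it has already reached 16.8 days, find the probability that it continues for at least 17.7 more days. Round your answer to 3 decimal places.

The rate is λ = 1/16.4 = 0.0609756 per day.
By the memoryless property, P(X > 16.8+17.7 | X > 16.8) = P(X > 17.7).
P(X > 17.7) = e^(−1.0793) ≈ 0.340.

0.340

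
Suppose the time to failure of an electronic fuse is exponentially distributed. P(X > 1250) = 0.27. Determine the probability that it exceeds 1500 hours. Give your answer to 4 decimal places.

0.2078

e^(−λ·1250) = 0.27 ⇒ λ = −ln(0.27)/1250 = 0.00104747.
P(X > 1500) = e^(−0.00104747·1500) = e^(−1.5712) ≈ 0.2078.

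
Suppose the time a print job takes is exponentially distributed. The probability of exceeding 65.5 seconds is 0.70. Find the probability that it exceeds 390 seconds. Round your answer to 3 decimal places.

0.120

e^(−λ·65.5) = 0.70 ⇒ λ = −ln(0.70)/65.5 = 0.00544542.
P(X > 390) = e^(−0.00544542·390) = e^(−2.1237) ≈ 0.120.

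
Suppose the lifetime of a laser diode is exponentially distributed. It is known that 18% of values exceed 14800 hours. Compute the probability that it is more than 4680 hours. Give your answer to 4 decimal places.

0.5814

e^(−λ·14800) = 0.18 ⇒ λ = −ln(0.18)/14800 = 0.000115865.
P(X > 4680) = e^(−0.000115865·4680) = e^(−0.54225) ≈ 0.5814.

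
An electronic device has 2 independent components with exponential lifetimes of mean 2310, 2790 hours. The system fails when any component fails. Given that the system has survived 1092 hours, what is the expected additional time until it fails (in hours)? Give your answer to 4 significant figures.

1264

First-failure rate Σλ = 1/2310 + 1/2790 = 0.000791323.
By memorylessness the expected residual is 1/Σλ = 1263.71 hours, regardless of the 1092 already elapsed.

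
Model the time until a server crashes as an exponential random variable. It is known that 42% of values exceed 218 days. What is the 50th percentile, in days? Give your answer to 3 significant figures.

e^(−λ·218) = 0.42 ⇒ λ = −ln(0.42)/218 = 0.00397936.
50th percentile: 1 − e^(−λt) = 0.5, t = −ln(0.5)/λ = 174.186 days.

174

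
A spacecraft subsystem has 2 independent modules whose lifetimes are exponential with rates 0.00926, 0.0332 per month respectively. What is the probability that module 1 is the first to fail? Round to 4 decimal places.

0.2181

The time to first failure is exponential with rate Σλ = 0.00926 + 0.0332 = 0.04246.
P(module 1 first) = λ_1/Σλ = 0.00926/0.04246 ≈ 0.2181.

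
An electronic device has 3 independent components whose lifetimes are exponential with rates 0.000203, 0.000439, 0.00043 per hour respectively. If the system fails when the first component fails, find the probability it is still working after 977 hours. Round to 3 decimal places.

The time to first failure is exponential with rate Σλ = 0.000203 + 0.000439 + 0.00043 = 0.001072.
P(min > 977) = e^(−0.001072·977) = e^(−1.0473) ≈ 0.351.

0.351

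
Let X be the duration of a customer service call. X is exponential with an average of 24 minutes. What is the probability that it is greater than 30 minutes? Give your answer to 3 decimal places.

The rate is λ = 1/24 = 0.0416667 per minute.
P(X > 30) = e^(−λ·30) = e^(−1.25) ≈ 0.287.

0.287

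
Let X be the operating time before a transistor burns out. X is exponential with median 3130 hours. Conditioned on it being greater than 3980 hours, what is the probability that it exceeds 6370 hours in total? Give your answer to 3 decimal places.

For an exponential, median = ln(2)/λ, so λ = ln 2 / 3130 = 0.000221453 per hour.
By the memoryless property, P(X > 3980+2390 | X > 3980) = P(X > 2390).
P(X > 2390) = e^(−0.52927) ≈ 0.589.

0.589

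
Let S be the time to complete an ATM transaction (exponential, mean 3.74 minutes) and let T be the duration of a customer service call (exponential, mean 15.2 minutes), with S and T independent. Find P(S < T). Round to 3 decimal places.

0.803

λ_1 = 1/3.74 = 0.26738, λ_2 = 1/15.2 = 0.0657895.
For independent exponentials, P(S < T) = λ_1/(λ_1+λ_2) = 0.26738/0.333169 ≈ 0.803.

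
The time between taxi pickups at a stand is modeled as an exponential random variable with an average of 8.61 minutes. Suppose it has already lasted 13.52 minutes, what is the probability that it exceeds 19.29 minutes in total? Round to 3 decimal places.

0.512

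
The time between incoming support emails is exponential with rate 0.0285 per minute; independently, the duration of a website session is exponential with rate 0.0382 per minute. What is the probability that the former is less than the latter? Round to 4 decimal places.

λ_1 = 0.0285, λ_2 = 0.0382.
For independent exponentials, P(the former < the latter) = λ_1/(λ_1+λ_2) = 0.0285/0.0667 ≈ 0.4273.

0.4273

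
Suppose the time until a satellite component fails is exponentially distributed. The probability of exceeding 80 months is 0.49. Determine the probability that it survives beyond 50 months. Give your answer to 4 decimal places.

0.6403

e^(−λ·80) = 0.49 ⇒ λ = −ln(0.49)/80 = 0.00891687.
P(X > 50) = e^(−0.00891687·50) = e^(−0.44584) ≈ 0.6403.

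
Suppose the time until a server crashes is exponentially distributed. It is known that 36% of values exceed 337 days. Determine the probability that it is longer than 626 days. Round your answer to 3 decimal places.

0.150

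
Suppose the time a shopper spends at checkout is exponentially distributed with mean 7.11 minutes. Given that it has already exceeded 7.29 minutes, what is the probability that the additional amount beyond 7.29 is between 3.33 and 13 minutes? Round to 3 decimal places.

0.465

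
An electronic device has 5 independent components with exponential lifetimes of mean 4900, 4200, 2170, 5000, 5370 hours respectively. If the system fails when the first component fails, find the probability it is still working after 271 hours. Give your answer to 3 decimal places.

The first failure time is exponential with rate Σλ_i = 1/4900 + 1/4200 + 1/2170 + 1/5000 + 1/5370 = 0.00128923 per hour.
P(min > 271) = e^(−0.00128923·271) = e^(−0.34938) ≈ 0.705.

0.705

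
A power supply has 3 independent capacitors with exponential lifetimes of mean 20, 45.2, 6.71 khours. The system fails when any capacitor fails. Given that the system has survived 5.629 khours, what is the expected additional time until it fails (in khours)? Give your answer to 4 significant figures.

4.522

First-failure rate Σλ = 1/20 + 1/45.2 + 1/6.71 = 0.221155.
By memorylessness the expected residual is 1/Σλ = 4.52171 khours, regardless of the 5.629 already elapsed.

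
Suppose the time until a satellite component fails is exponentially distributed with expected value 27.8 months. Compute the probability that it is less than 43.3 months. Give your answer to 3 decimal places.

0.789

The rate is λ = 1/27.8 = 0.0359712 per month.
P(X ≤ 43.3) = 1 − e^(−λ·43.3) = 1 − e^(−1.5576) ≈ 0.789.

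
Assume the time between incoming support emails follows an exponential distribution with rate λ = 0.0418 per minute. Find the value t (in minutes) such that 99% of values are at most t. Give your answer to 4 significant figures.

110.2

Set 1 − e^(−λt) = 0.99, so t = −ln(0.01)/λ = 4.6052/0.0418 ≈ 110.172 minutes.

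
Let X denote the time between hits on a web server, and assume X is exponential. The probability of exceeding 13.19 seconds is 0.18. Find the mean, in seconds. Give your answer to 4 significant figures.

e^(−λ·13.19) = 0.18 ⇒ λ = −ln(0.18)/13.19 = 0.130007.
Mean = 1/λ = 7.69187 seconds.

7.692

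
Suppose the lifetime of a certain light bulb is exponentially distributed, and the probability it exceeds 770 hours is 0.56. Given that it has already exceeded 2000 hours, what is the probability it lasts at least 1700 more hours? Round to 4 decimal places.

From e^(−λ·770) = 0.56, λ = −ln(0.56)/770 = 0.000753011.
Memoryless: P(X > 2000+1700 | X > 2000) = P(X > 1700) = e^(−0.000753011·1700) ≈ 0.2780.

0.2780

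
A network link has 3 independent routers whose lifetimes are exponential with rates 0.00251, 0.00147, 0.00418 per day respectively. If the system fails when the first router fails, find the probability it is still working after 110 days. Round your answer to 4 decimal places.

The time to first failure is exponential with rate Σλ = 0.00251 + 0.00147 + 0.00418 = 0.00816.
P(min > 110) = e^(−0.00816·110) = e^(−0.8976) ≈ 0.4075.

0.4075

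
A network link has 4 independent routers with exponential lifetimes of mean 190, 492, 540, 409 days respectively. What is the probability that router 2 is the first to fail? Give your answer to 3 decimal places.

0.175

Rates: λ_i = 1/mean_i → 0.00526316, 0.00203252, 0.00185185, 0.00244499; Σλ = 0.0115925.
P(router 2 first) = λ_2/Σλ = 0.00203252/0.0115925 ≈ 0.175.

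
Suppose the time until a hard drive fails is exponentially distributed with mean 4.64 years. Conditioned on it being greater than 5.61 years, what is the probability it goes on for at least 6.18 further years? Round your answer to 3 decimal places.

0.264

The rate is λ = 1/4.64 = 0.215517 per year.
The exponential is memoryless, so the remaining time is again Exp(λ): the condition X > 5.61 is irrelevant.
P(X > 6.18) = e^(−1.3319) ≈ 0.264.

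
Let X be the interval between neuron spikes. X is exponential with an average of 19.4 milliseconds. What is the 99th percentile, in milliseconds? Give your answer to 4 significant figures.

The rate is λ = 1/19.4 = 0.0515464 per millisecond.
Set 1 − e^(−λt) = 0.99, so t = −ln(0.01)/λ = 4.6052/0.0515464 ≈ 89.3403 milliseconds.

89.34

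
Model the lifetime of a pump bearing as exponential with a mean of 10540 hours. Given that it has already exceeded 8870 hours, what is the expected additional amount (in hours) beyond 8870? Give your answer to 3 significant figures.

10500

The rate is λ = 1/10540 = 0.0000948767 per hour.
By memorylessness, the remaining amount past any threshold is again Exp(λ) with mean 1/λ = 10540 hours.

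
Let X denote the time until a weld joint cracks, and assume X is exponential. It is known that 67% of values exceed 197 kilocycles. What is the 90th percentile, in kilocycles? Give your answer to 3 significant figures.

1130

e^(−λ·197) = 0.67 ⇒ λ = −ln(0.67)/197 = 0.00203288.
90th percentile: 1 − e^(−λt) = 0.9, t = −ln(0.1)/λ = 1132.67 kilocycles.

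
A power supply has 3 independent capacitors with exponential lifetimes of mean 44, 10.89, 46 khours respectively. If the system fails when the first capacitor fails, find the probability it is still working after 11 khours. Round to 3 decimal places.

0.223

The first failure time is exponential with rate Σλ_i = 1/44 + 1/10.89 + 1/46 = 0.136294 per khour.
P(min > 11) = e^(−0.136294·11) = e^(−1.4992) ≈ 0.223.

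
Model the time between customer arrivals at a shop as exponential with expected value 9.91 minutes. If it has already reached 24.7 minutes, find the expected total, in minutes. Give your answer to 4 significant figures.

34.61

The rate is λ = 1/9.91 = 0.100908 per minute.
By memorylessness, E[X | X > 24.7] = 24.7 + 1/λ = 24.7 + 9.91 = 34.61 minutes.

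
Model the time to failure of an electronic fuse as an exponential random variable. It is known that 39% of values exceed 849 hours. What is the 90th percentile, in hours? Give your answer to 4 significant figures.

2076

e^(−λ·849) = 0.39 ⇒ λ = −ln(0.39)/849 = 0.00110908.
90th percentile: 1 − e^(−λt) = 0.9, t = −ln(0.1)/λ = 2076.12 hours.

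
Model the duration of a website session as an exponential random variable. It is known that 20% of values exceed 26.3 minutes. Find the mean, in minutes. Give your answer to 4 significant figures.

16.34

e^(−λ·26.3) = 0.20 ⇒ λ = −ln(0.20)/26.3 = 0.0611954.
Mean = 1/λ = 16.3411 minutes.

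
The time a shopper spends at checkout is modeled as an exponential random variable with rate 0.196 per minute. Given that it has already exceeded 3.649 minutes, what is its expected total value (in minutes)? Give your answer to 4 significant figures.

By memorylessness, E[X | X > 3.649] = 3.649 + 1/λ = 3.649 + 5.10204 = 8.75104 minutes.

8.751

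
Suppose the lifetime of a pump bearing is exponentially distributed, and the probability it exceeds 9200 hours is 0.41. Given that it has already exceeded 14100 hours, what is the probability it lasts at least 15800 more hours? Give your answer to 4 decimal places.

From e^(−λ·9200) = 0.41, λ = −ln(0.41)/9200 = 0.0000969128.
Memoryless: P(X > 14100+15800 | X > 14100) = P(X > 15800) = e^(−0.0000969128·15800) ≈ 0.2163.

0.2163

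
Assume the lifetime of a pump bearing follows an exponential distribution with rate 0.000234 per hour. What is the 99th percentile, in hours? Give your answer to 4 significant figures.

19680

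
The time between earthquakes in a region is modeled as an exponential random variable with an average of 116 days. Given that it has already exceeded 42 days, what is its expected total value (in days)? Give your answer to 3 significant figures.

158

The rate is λ = 1/116 = 0.00862069 per day.
By memorylessness, E[X | X > 42] = 42 + 1/λ = 42 + 116 = 158 days.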